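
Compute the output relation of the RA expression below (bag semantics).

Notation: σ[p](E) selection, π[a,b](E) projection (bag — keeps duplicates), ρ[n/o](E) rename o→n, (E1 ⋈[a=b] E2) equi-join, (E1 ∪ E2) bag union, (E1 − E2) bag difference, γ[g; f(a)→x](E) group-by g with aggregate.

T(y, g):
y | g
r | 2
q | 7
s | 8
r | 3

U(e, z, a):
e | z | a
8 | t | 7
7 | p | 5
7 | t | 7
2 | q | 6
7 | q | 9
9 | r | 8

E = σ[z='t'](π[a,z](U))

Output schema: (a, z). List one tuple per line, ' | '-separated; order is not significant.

Stepwise |·|:
  U → 6
  π[a,z](U) → 6
  σ[z='t'](π[a,z](U)) → 2

== RESULT ==
a | z
7 | t
7 | t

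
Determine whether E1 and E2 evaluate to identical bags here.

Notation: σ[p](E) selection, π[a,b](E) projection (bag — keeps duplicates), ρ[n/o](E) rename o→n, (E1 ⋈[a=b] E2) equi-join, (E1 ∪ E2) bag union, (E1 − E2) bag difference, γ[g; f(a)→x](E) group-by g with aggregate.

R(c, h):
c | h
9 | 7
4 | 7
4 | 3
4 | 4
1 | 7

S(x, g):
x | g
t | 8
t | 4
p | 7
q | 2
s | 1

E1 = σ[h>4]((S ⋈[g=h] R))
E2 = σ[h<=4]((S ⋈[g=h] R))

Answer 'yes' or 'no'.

E1 subexpression sizes:
  S → 5
  R → 5
  (S ⋈[g=h] R) → 4
  σ[h>4]((S ⋈[g=h] R)) → 3
E2 subexpression sizes:
  S → 5
  R → 5
  (S ⋈[g=h] R) → 4
  σ[h<=4]((S ⋈[g=h] R)) → 1

E1 result:
x | g | c | h
p | 7 | 1 | 7
p | 7 | 4 | 7
p | 7 | 9 | 7
E2 result:
x | g | c | h
t | 4 | 4 | 4
Witness: ('p', 7, 4, 7) appears 1× in E1 but 0× in E2.

no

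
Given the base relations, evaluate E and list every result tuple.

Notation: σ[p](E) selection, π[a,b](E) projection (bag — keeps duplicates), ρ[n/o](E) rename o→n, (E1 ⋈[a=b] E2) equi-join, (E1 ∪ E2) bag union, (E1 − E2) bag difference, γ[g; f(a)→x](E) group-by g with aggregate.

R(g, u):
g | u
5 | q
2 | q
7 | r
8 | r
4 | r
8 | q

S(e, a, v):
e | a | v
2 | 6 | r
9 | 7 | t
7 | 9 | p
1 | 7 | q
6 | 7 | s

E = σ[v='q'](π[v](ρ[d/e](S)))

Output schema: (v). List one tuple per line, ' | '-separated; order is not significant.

Per-node cardinality:
  S → 5
  ρ[d/e](S) → 5
  π[v](ρ[d/e](S)) → 5
  σ[v='q'](π[v](ρ[d/e](S))) → 1

== RESULT ==
v
q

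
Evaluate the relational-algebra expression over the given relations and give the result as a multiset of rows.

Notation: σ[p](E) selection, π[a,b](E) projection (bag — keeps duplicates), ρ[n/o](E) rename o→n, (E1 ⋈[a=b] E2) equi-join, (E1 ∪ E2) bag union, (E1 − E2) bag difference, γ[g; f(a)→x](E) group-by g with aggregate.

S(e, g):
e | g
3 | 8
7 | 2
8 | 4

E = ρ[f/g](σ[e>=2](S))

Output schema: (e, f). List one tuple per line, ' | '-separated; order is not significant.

Subexpression sizes:
  S → 3
  σ[e>=2](S) → 3
  ρ[f/g](σ[e>=2](S)) → 3

== RESULT ==
e | f
3 | 8
7 | 2
8 | 4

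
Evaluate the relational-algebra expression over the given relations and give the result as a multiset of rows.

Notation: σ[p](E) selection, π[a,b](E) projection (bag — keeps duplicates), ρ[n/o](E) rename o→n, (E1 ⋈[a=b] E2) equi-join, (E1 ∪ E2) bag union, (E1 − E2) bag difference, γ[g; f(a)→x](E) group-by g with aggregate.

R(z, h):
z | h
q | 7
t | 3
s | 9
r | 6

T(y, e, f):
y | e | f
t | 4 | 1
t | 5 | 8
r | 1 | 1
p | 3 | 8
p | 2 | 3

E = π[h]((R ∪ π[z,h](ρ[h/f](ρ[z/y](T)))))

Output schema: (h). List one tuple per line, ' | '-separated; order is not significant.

Per-node cardinality:
  R → 4
  T → 5
  ρ[z/y](T) → 5
  ρ[h/f](ρ[z/y](T)) → 5
  π[z,h](ρ[h/f](ρ[z/y](T))) → 5
  (R ∪ π[z,h](ρ[h/f](ρ[z/y](T)))) → 9
  π[h]((R ∪ π[z,h](ρ[h/f](ρ[z/y](T))))) → 9

== RESULT ==
h
1
1
3
3
6
7
8
8
9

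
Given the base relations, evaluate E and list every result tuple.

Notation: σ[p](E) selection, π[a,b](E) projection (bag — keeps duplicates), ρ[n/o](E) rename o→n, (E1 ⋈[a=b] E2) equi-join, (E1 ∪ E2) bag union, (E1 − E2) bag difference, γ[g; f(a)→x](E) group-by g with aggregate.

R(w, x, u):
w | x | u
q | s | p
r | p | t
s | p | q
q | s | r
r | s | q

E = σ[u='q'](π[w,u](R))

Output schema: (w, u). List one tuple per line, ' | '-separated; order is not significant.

Per-node cardinality:
  R → 5
  π[w,u](R) → 5
  σ[u='q'](π[w,u](R)) → 2

== RESULT ==
w | u
r | q
s | q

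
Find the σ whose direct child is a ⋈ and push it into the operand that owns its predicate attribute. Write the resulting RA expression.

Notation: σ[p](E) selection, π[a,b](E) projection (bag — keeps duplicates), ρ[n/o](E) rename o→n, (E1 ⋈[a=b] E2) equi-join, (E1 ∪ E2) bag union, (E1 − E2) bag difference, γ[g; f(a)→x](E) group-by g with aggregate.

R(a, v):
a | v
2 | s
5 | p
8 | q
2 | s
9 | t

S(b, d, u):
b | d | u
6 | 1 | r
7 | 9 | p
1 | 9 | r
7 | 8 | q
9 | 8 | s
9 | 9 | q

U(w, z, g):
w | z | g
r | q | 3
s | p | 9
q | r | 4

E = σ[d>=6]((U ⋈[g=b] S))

σ filters on d, owned by the right side.
E' = (U ⋈[g=b] σ[d>=6](S))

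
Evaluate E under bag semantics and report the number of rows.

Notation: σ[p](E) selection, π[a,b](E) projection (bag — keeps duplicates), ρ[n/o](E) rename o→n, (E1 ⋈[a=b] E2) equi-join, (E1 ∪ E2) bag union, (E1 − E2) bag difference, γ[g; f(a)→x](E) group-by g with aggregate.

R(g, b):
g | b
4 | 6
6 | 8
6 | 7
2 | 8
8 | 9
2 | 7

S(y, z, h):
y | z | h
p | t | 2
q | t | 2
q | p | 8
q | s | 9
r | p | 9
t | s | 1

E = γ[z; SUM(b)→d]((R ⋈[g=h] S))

Per-node cardinality:
  R → 6
  S → 6
  (R ⋈[g=h] S) → 5
  γ[z; SUM(b)→d]((R ⋈[g=h] S)) → 2

|E| = 2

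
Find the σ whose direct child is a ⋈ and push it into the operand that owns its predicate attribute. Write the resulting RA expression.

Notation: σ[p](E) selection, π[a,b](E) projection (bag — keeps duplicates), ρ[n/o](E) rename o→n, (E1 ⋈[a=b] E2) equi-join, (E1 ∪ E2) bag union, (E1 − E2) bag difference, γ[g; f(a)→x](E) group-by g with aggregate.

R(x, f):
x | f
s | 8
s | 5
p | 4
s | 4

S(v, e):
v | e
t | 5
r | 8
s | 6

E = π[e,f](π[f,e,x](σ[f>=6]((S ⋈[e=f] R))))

σ filters on f, owned by the right side.
E' = π[e,f](π[f,e,x]((S ⋈[e=f] σ[f>=6](R))))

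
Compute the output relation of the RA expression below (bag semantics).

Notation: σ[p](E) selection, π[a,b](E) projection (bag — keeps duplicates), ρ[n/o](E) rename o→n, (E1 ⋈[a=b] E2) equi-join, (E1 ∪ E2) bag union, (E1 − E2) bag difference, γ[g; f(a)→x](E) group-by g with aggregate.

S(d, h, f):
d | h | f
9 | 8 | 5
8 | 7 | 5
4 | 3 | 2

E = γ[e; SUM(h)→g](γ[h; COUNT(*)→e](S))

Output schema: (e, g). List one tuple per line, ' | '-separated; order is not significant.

Row counts bottom-up:
  S → 3
  γ[h; COUNT(*)→e](S) → 3
  γ[e; SUM(h)→g](γ[h; COUNT(*)→e](S)) → 1

== RESULT ==
e | g
1 | 18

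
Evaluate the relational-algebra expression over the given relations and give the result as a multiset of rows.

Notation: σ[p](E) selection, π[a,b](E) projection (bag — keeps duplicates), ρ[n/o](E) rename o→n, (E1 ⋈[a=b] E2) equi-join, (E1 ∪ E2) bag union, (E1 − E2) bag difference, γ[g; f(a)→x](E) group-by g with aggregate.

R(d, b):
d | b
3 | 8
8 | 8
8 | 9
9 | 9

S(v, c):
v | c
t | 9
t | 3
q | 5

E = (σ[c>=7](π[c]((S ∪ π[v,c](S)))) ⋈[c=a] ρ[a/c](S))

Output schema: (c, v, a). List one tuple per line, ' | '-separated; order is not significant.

Per-node cardinality:
  S → 3
  S → 3
  π[v,c](S) → 3
  (S ∪ π[v,c](S)) → 6
  π[c]((S ∪ π[v,c](S))) → 6
  σ[c>=7](π[c]((S ∪ π[v,c](S)))) → 2
  S → 3
  ρ[a/c](S) → 3
  (σ[c>=7](π[c]((S ∪ π[v,c](S)))) ⋈[c=a] ρ[a/c](S)) → 2

== RESULT ==
c | v | a
9 | t | 9
9 | t | 9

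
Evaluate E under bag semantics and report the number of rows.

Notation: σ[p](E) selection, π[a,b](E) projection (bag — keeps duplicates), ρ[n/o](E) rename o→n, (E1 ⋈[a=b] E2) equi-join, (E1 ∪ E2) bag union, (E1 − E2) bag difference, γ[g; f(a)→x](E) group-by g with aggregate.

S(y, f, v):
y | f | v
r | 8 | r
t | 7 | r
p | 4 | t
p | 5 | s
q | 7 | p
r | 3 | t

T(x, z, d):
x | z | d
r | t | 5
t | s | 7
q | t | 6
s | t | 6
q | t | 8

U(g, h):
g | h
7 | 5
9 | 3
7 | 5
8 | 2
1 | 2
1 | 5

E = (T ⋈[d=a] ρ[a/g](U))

Subexpression sizes:
  T → 5
  U → 6
  ρ[a/g](U) → 6
  (T ⋈[d=a] ρ[a/g](U)) → 3

|E| = 3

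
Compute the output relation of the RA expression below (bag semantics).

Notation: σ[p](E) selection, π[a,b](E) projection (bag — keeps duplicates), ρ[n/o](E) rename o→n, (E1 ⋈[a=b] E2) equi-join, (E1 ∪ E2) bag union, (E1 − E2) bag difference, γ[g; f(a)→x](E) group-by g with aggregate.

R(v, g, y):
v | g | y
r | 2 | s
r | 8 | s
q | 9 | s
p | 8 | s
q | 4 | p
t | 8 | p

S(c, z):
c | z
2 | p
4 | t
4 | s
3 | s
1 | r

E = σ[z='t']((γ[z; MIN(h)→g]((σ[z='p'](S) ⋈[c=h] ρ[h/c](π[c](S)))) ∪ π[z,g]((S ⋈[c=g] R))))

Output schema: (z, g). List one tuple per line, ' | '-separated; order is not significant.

Row counts bottom-up:
  S → 5
  σ[z='p'](S) → 1
  S → 5
  π[c](S) → 5
  ρ[h/c](π[c](S)) → 5
  (σ[z='p'](S) ⋈[c=h] ρ[h/c](π[c](S))) → 1
  γ[z; MIN(h)→g]((σ[z='p'](S) ⋈[c=h] ρ[h/c](π[c](S)))) → 1
  S → 5
  R → 6
  (S ⋈[c=g] R) → 3
  π[z,g]((S ⋈[c=g] R)) → 3
  (γ[z; MIN(h)→g]((σ[z='p'](S) ⋈[c=h] ρ[h/c](π[c](S)))) ∪ π[z,g]((S ⋈[c=g] R))) → 4
  σ[z='t']((γ[z; MIN(h)→g]((σ[z='p'](S) ⋈[c=h] ρ[h/c](π[c](S)))) ∪ π[z,g]((S ⋈[c=g] R)))) → 1

== RESULT ==
z | g
t | 4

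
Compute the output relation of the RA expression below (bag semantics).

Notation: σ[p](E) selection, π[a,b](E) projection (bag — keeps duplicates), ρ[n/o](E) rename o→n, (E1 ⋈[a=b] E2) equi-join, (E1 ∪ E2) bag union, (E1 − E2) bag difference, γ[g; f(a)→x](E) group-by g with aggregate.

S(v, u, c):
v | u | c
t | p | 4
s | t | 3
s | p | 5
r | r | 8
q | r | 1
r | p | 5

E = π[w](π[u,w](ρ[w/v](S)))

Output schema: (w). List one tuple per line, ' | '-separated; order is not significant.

Stepwise |·|:
  S → 6
  ρ[w/v](S) → 6
  π[u,w](ρ[w/v](S)) → 6
  π[w](π[u,w](ρ[w/v](S))) → 6

== RESULT ==
w
q
r
r
s
s
t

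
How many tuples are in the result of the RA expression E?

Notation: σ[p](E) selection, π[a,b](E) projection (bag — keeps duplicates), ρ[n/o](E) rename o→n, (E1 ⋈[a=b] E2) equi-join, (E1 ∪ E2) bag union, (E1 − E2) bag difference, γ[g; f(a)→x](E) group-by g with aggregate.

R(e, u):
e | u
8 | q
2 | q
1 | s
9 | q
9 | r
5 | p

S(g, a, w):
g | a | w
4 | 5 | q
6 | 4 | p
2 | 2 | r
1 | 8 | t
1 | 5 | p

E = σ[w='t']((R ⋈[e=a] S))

Subexpression sizes:
  R → 6
  S → 5
  (R ⋈[e=a] S) → 4
  σ[w='t']((R ⋈[e=a] S)) → 1

|E| = 1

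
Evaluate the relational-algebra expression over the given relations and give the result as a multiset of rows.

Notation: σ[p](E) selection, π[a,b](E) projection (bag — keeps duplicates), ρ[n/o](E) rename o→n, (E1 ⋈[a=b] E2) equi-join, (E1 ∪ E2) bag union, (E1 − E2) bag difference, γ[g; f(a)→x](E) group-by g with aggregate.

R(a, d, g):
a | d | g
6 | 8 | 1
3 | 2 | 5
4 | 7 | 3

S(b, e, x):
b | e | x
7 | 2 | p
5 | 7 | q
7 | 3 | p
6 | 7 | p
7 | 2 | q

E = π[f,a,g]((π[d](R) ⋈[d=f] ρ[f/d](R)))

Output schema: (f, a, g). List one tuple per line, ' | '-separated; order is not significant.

Stepwise |·|:
  R → 3
  π[d](R) → 3
  R → 3
  ρ[f/d](R) → 3
  (π[d](R) ⋈[d=f] ρ[f/d](R)) → 3
  π[f,a,g]((π[d](R) ⋈[d=f] ρ[f/d](R))) → 3

== RESULT ==
f | a | g
2 | 3 | 5
7 | 4 | 3
8 | 6 | 1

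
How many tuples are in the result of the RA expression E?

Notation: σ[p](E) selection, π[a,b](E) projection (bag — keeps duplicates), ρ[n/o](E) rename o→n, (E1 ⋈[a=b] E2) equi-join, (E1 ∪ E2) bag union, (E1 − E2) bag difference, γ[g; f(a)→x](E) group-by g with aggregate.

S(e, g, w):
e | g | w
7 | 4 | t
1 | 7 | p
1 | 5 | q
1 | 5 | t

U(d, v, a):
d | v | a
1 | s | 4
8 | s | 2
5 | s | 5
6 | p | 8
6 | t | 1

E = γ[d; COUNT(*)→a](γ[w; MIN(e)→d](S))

Stepwise |·|:
  S → 4
  γ[w; MIN(e)→d](S) → 3
  γ[d; COUNT(*)→a](γ[w; MIN(e)→d](S)) → 1

|E| = 1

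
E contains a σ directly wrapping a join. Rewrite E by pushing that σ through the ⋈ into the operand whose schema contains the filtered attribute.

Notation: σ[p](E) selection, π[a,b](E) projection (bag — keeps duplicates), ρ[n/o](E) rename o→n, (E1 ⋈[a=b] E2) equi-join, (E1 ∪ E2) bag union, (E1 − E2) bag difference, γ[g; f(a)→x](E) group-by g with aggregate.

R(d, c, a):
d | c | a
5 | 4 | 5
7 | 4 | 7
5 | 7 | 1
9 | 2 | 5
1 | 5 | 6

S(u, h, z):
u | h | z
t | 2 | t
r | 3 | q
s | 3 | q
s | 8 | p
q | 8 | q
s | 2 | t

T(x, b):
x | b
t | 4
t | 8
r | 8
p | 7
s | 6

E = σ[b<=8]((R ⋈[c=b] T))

σ filters on b, owned by the right side.
E' = (R ⋈[c=b] σ[b<=8](T))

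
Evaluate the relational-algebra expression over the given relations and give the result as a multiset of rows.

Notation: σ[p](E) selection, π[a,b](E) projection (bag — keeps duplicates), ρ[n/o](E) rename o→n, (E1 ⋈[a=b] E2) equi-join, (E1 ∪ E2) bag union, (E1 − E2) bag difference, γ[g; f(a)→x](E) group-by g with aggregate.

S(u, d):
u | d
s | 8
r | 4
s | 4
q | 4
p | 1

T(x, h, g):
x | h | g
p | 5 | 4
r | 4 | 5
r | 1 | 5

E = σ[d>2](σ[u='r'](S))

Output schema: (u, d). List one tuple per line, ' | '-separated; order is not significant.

Stepwise |·|:
  S → 5
  σ[u='r'](S) → 1
  σ[d>2](σ[u='r'](S)) → 1

== RESULT ==
u | d
r | 4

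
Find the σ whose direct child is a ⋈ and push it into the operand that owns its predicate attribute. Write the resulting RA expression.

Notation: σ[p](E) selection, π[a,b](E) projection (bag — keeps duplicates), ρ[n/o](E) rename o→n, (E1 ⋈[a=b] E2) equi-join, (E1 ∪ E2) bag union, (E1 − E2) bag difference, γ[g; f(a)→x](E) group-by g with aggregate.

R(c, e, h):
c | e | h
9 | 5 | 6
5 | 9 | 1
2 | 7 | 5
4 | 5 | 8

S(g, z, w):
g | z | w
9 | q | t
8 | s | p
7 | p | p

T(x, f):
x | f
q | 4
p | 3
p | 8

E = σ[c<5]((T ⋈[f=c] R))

σ filters on c, owned by the right side.
E' = (T ⋈[f=c] σ[c<5](R))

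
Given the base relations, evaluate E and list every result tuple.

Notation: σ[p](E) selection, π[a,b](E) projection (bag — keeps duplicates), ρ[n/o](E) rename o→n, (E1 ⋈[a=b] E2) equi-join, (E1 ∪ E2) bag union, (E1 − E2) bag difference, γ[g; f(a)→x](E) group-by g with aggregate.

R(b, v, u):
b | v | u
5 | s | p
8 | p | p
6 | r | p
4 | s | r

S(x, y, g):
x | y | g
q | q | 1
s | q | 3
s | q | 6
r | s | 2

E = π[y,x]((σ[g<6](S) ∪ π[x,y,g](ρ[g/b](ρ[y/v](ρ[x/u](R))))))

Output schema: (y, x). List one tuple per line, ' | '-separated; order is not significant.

Stepwise |·|:
  S → 4
  σ[g<6](S) → 3
  R → 4
  ρ[x/u](R) → 4
  ρ[y/v](ρ[x/u](R)) → 4
  ρ[g/b](ρ[y/v](ρ[x/u](R))) → 4
  π[x,y,g](ρ[g/b](ρ[y/v](ρ[x/u](R)))) → 4
  (σ[g<6](S) ∪ π[x,y,g](ρ[g/b](ρ[y/v](ρ[x/u](R))))) → 7
  π[y,x]((σ[g<6](S) ∪ π[x,y,g](ρ[g/b](ρ[y/v](ρ[x/u](R)))))) → 7

== RESULT ==
y | x
p | p
q | q
q | s
r | p
s | p
s | r
s | r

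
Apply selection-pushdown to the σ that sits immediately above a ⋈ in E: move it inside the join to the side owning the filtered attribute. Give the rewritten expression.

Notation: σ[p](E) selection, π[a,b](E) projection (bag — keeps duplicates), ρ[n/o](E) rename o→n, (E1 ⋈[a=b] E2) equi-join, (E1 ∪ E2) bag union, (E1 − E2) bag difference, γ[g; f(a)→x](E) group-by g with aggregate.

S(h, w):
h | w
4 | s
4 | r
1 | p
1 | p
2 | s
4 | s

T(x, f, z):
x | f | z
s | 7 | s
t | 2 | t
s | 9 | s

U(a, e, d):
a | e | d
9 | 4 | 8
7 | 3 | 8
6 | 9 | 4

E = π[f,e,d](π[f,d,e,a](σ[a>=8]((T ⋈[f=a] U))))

σ filters on a, owned by the right side.
E' = π[f,e,d](π[f,d,e,a]((T ⋈[f=a] σ[a>=8](U))))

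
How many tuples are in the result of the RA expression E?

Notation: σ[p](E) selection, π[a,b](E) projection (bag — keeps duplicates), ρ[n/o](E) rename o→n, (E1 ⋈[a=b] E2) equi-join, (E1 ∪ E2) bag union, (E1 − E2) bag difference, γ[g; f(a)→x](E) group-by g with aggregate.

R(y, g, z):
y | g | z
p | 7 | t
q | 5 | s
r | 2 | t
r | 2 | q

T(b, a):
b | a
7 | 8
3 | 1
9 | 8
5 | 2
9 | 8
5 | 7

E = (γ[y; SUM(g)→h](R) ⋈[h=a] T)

Per-node cardinality:
  R → 4
  γ[y; SUM(g)→h](R) → 3
  T → 6
  (γ[y; SUM(g)→h](R) ⋈[h=a] T) → 1

|E| = 1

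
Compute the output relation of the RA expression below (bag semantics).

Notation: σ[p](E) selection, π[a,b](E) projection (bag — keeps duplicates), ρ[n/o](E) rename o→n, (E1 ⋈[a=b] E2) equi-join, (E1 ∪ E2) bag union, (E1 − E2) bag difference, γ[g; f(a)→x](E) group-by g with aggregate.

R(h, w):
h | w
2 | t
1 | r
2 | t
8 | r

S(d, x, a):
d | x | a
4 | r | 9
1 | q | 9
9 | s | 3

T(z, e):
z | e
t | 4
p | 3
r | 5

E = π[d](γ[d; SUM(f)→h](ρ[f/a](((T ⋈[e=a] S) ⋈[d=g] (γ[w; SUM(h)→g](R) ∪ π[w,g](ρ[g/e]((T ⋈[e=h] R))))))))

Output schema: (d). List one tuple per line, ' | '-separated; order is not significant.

Row counts bottom-up:
  T → 3
  S → 3
  (T ⋈[e=a] S) → 1
  R → 4
  γ[w; SUM(h)→g](R) → 2
  T → 3
  R → 4
  (T ⋈[e=h] R) → 0
  ρ[g/e]((T ⋈[e=h] R)) → 0
  π[w,g](ρ[g/e]((T ⋈[e=h] R))) → 0
  (γ[w; SUM(h)→g](R) ∪ π[w,g](ρ[g/e]((T ⋈[e=h] R)))) → 2
  ((T ⋈[e=a] S) ⋈[d=g] (γ[w; SUM(h)→g](R) ∪ π[w,g](ρ[g/e]((T ⋈[e=h] R))))) → 1
  ρ[f/a](((T ⋈[e=a] S) ⋈[d=g] (γ[w; SUM(h)→g](R) ∪ π[w,g](ρ[g/e]((T ⋈[e=h] R)))))) → 1
  γ[d; SUM(f)→h](ρ[f/a](((T ⋈[e=a] S) ⋈[d=g] (γ[w; SUM(h)→g](R) ∪ π[w,g](ρ[g/e]((T ⋈[e=h] R))))))) → 1
  π[d](γ[d; SUM(f)→h](ρ[f/a](((T ⋈[e=a] S) ⋈[d=g] (γ[w; SUM(h)→g](R) ∪ π[w,g](ρ[g/e]((T ⋈[e=h] R)))))))) → 1

== RESULT ==
d
9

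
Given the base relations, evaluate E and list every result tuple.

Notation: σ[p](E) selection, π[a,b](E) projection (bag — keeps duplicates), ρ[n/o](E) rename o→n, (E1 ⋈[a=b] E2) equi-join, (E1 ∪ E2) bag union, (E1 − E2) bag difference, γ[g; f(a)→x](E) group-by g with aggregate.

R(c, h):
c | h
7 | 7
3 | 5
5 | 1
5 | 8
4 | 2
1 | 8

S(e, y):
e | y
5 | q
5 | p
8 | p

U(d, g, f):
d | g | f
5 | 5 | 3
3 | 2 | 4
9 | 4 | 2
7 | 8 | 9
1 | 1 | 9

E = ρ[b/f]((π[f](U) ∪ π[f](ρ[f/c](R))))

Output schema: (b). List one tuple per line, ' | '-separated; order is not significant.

Subexpression sizes:
  U → 5
  π[f](U) → 5
  R → 6
  ρ[f/c](R) → 6
  π[f](ρ[f/c](R)) → 6
  (π[f](U) ∪ π[f](ρ[f/c](R))) → 11
  ρ[b/f]((π[f](U) ∪ π[f](ρ[f/c](R)))) → 11

== RESULT ==
b
1
2
3
3
4
4
5
5
7
9
9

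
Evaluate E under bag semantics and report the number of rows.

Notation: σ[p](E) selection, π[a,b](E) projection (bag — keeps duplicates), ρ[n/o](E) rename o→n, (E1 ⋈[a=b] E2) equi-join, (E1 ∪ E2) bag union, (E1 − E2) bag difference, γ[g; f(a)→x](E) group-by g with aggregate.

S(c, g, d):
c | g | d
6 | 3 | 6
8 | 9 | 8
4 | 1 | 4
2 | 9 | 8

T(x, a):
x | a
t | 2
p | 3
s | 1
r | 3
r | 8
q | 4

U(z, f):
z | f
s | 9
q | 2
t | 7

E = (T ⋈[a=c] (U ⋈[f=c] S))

Stepwise |·|:
  T → 6
  U → 3
  S → 4
  (U ⋈[f=c] S) → 1
  (T ⋈[a=c] (U ⋈[f=c] S)) → 1

|E| = 1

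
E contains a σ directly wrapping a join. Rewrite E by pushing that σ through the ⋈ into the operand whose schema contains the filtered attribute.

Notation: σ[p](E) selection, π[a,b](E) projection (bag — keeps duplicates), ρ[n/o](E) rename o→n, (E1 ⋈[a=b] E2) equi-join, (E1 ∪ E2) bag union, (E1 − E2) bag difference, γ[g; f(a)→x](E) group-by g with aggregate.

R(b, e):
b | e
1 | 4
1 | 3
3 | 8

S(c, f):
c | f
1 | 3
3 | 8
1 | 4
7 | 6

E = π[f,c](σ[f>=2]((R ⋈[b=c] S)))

σ filters on f, owned by the right side.
E' = π[f,c]((R ⋈[b=c] σ[f>=2](S)))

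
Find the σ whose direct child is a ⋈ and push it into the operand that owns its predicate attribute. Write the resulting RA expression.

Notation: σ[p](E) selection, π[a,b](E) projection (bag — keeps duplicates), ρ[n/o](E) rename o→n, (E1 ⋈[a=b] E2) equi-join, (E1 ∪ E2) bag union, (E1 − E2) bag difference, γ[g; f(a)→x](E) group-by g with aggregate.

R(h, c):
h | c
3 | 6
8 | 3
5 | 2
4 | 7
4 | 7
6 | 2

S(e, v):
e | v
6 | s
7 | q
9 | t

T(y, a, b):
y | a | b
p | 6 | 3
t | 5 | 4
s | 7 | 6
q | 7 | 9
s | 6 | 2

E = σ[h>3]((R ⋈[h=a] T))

σ filters on h, owned by the left side.
E' = (σ[h>3](R) ⋈[h=a] T)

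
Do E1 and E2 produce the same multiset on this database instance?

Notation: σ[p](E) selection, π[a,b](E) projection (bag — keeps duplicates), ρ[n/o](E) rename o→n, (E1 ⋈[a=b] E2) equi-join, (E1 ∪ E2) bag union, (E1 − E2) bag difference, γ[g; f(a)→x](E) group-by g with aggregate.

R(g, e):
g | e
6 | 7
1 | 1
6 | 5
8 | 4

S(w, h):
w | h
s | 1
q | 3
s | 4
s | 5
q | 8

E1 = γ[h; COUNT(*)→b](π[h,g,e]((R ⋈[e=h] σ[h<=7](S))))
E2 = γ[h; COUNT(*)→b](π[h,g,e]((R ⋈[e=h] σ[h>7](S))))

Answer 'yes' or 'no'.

E1 per-node cardinality:
  R → 4
  S → 5
  σ[h<=7](S) → 4
  (R ⋈[e=h] σ[h<=7](S)) → 3
  π[h,g,e]((R ⋈[e=h] σ[h<=7](S))) → 3
  γ[h; COUNT(*)→b](π[h,g,e]((R ⋈[e=h] σ[h<=7](S)))) → 3
E2 per-node cardinality:
  R → 4
  S → 5
  σ[h>7](S) → 1
  (R ⋈[e=h] σ[h>7](S)) → 0
  π[h,g,e]((R ⋈[e=h] σ[h>7](S))) → 0
  γ[h; COUNT(*)→b](π[h,g,e]((R ⋈[e=h] σ[h>7](S)))) → 0

E1 result:
h | b
1 | 1
4 | 1
5 | 1
E2 result:
h | b
(0 rows)
Witness: (1, 1) appears 1× in E1 but 0× in E2.

no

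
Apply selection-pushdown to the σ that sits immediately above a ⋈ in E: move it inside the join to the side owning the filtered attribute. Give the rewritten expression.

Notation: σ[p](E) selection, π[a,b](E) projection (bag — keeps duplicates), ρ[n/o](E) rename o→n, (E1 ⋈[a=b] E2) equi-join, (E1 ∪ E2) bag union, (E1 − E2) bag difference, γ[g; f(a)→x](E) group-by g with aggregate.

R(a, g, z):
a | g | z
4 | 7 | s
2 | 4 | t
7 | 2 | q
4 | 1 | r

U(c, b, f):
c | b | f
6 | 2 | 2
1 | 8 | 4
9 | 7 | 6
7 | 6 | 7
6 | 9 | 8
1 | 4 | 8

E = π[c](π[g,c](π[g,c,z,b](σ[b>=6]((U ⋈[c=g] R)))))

σ filters on b, owned by the left side.
E' = π[c](π[g,c](π[g,c,z,b]((σ[b>=6](U) ⋈[c=g] R))))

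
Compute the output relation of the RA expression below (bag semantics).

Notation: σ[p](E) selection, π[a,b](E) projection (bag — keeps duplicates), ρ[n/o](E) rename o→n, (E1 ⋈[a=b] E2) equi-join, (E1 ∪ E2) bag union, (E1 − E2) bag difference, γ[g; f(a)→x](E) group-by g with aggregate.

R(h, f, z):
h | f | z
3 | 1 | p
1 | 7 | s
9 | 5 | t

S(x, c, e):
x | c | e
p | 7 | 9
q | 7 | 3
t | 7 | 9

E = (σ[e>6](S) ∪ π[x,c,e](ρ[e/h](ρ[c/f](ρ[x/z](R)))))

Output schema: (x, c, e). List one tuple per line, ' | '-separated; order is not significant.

Row counts bottom-up:
  S → 3
  σ[e>6](S) → 2
  R → 3
  ρ[x/z](R) → 3
  ρ[c/f](ρ[x/z](R)) → 3
  ρ[e/h](ρ[c/f](ρ[x/z](R))) → 3
  π[x,c,e](ρ[e/h](ρ[c/f](ρ[x/z](R)))) → 3
  (σ[e>6](S) ∪ π[x,c,e](ρ[e/h](ρ[c/f](ρ[x/z](R))))) → 5

== RESULT ==
x | c | e
p | 1 | 3
p | 7 | 9
s | 7 | 1
t | 5 | 9
t | 7 | 9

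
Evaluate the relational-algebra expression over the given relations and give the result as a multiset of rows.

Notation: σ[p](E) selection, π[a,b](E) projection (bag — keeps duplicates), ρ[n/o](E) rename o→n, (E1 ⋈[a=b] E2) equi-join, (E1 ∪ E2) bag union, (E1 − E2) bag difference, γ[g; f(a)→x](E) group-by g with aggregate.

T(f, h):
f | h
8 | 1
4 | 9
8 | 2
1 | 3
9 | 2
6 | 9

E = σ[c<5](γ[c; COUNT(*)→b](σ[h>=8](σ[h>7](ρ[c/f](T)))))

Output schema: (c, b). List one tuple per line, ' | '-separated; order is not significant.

Stepwise |·|:
  T → 6
  ρ[c/f](T) → 6
  σ[h>7](ρ[c/f](T)) → 2
  σ[h>=8](σ[h>7](ρ[c/f](T))) → 2
  γ[c; COUNT(*)→b](σ[h>=8](σ[h>7](ρ[c/f](T)))) → 2
  σ[c<5](γ[c; COUNT(*)→b](σ[h>=8](σ[h>7](ρ[c/f](T))))) → 1

== RESULT ==
c | b
4 | 1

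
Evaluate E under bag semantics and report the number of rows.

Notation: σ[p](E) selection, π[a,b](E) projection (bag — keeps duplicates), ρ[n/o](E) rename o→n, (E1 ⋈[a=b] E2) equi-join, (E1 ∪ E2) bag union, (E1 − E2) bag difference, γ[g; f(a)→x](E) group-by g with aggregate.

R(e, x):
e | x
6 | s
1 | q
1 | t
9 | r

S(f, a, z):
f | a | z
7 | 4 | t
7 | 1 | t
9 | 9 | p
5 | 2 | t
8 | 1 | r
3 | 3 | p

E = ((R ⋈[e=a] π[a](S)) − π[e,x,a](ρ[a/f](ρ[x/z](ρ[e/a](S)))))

Stepwise |·|:
  R → 4
  S → 6
  π[a](S) → 6
  (R ⋈[e=a] π[a](S)) → 5
  S → 6
  ρ[e/a](S) → 6
  ρ[x/z](ρ[e/a](S)) → 6
  ρ[a/f](ρ[x/z](ρ[e/a](S))) → 6
  π[e,x,a](ρ[a/f](ρ[x/z](ρ[e/a](S)))) → 6
  ((R ⋈[e=a] π[a](S)) − π[e,x,a](ρ[a/f](ρ[x/z](ρ[e/a](S))))) → 5

|E| = 5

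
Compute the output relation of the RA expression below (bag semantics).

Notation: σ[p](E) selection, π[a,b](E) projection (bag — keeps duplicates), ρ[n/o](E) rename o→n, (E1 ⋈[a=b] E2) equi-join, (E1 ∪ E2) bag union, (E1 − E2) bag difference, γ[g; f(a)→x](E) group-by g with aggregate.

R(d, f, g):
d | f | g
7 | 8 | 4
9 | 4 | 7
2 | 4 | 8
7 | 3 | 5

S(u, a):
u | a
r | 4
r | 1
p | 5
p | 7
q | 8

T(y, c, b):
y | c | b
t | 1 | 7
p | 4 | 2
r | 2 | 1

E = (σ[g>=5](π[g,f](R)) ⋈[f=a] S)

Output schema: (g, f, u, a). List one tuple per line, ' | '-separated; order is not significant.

Per-node cardinality:
  R → 4
  π[g,f](R) → 4
  σ[g>=5](π[g,f](R)) → 3
  S → 5
  (σ[g>=5](π[g,f](R)) ⋈[f=a] S) → 2

== RESULT ==
g | f | u | a
7 | 4 | r | 4
8 | 4 | r | 4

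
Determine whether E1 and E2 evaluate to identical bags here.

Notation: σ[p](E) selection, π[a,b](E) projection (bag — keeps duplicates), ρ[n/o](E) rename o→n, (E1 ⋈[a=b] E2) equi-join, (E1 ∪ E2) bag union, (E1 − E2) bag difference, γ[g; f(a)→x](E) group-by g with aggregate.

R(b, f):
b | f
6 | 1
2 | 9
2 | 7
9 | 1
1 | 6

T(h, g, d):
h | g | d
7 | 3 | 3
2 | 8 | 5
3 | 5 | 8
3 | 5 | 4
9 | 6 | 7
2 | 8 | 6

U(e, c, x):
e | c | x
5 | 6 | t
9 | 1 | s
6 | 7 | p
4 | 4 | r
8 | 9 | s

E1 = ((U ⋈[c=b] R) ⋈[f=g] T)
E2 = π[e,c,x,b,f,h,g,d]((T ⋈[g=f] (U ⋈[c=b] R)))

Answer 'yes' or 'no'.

E1 stepwise |·|:
  U → 5
  R → 5
  (U ⋈[c=b] R) → 3
  T → 6
  ((U ⋈[c=b] R) ⋈[f=g] T) → 1
E2 stepwise |·|:
  T → 6
  U → 5
  R → 5
  (U ⋈[c=b] R) → 3
  (T ⋈[g=f] (U ⋈[c=b] R)) → 1
  π[e,c,x,b,f,h,g,d]((T ⋈[g=f] (U ⋈[c=b] R))) → 1

E1 and E2 produce the same multiset:
e | c | x | b | f | h | g | d
9 | 1 | s | 1 | 6 | 9 | 6 | 7

yes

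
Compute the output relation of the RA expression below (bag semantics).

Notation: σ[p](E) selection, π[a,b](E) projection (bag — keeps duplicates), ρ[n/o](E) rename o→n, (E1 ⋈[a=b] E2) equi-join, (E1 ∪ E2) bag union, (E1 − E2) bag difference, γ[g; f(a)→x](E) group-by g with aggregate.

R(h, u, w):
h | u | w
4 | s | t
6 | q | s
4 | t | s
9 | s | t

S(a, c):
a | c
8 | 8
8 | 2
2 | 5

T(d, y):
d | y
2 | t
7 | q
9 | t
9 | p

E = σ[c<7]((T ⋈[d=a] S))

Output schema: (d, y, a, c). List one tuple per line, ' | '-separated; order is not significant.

Stepwise |·|:
  T → 4
  S → 3
  (T ⋈[d=a] S) → 1
  σ[c<7]((T ⋈[d=a] S)) → 1

== RESULT ==
d | y | a | c
2 | t | 2 | 5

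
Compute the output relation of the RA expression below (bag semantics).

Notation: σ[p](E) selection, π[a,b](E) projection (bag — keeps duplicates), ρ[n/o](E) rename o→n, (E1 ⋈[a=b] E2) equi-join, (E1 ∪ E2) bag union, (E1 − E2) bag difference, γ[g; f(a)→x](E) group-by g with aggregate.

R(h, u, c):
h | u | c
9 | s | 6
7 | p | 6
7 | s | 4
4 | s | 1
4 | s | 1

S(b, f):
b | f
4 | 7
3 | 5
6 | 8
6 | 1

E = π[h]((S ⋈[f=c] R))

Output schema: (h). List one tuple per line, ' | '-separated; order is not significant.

Row counts bottom-up:
  S → 4
  R → 5
  (S ⋈[f=c] R) → 2
  π[h]((S ⋈[f=c] R)) → 2

== RESULT ==
h
4
4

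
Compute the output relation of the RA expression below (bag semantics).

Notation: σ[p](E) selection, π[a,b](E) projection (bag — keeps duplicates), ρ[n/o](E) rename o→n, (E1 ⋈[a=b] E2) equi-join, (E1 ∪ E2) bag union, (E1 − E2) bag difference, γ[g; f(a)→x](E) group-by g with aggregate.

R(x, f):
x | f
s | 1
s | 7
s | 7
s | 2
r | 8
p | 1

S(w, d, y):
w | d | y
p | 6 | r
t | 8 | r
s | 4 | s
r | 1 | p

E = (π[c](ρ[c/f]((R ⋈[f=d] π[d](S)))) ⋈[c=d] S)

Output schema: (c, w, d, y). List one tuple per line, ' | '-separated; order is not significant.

Subexpression sizes:
  R → 6
  S → 4
  π[d](S) → 4
  (R ⋈[f=d] π[d](S)) → 3
  ρ[c/f]((R ⋈[f=d] π[d](S))) → 3
  π[c](ρ[c/f]((R ⋈[f=d] π[d](S)))) → 3
  S → 4
  (π[c](ρ[c/f]((R ⋈[f=d] π[d](S)))) ⋈[c=d] S) → 3

== RESULT ==
c | w | d | y
1 | r | 1 | p
1 | r | 1 | p
8 | t | 8 | r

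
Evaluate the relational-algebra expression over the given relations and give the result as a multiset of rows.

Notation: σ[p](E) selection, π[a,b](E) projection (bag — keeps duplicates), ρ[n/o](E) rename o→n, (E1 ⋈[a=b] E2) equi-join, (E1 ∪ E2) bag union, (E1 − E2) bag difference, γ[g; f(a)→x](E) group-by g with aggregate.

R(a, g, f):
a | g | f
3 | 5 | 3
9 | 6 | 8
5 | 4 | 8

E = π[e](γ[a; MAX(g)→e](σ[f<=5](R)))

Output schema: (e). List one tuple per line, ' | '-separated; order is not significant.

Per-node cardinality:
  R → 3
  σ[f<=5](R) → 1
  γ[a; MAX(g)→e](σ[f<=5](R)) → 1
  π[e](γ[a; MAX(g)→e](σ[f<=5](R))) → 1

== RESULT ==
e
5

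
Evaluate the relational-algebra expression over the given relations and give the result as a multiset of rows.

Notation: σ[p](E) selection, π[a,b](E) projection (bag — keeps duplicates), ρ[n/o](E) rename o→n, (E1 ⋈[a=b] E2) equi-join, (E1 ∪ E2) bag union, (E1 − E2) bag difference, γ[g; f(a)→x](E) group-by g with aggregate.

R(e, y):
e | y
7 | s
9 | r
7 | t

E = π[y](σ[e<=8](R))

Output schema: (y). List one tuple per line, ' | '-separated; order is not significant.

Row counts bottom-up:
  R → 3
  σ[e<=8](R) → 2
  π[y](σ[e<=8](R)) → 2

== RESULT ==
y
s
t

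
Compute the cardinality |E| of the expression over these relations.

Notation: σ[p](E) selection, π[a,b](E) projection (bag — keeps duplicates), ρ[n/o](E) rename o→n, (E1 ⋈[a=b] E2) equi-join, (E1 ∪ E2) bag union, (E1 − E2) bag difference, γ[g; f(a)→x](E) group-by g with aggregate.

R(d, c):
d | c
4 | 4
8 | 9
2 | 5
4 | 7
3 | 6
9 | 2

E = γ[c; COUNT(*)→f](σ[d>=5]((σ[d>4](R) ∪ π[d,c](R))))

Subexpression sizes:
  R → 6
  σ[d>4](R) → 2
  R → 6
  π[d,c](R) → 6
  (σ[d>4](R) ∪ π[d,c](R)) → 8
  σ[d>=5]((σ[d>4](R) ∪ π[d,c](R))) → 4
  γ[c; COUNT(*)→f](σ[d>=5]((σ[d>4](R) ∪ π[d,c](R)))) → 2

|E| = 2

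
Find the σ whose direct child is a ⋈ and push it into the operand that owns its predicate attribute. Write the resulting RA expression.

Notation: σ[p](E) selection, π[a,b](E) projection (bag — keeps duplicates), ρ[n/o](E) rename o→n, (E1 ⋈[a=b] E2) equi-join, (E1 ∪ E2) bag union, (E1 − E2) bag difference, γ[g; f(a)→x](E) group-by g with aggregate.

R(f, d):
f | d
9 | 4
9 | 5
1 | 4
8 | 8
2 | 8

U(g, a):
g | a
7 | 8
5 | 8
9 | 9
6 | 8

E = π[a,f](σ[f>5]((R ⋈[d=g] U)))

σ filters on f, owned by the left side.
E' = π[a,f]((σ[f>5](R) ⋈[d=g] U))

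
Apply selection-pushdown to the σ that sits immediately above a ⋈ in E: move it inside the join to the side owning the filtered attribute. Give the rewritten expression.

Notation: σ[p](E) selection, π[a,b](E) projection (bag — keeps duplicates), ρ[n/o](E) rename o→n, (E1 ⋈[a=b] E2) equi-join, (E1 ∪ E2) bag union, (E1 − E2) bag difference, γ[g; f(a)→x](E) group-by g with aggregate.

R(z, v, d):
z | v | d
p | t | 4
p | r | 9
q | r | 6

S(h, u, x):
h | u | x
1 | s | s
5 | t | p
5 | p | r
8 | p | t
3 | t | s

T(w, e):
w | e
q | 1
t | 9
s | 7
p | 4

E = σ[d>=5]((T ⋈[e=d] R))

σ filters on d, owned by the right side.
E' = (T ⋈[e=d] σ[d>=5](R))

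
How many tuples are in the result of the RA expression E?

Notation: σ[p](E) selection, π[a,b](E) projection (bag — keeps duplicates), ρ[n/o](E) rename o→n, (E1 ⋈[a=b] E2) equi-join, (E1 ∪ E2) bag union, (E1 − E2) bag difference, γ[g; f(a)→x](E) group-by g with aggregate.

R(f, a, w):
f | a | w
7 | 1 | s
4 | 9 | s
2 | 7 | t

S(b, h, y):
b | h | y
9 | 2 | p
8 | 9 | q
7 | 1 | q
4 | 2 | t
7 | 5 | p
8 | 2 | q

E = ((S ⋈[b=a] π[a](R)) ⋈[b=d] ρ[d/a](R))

Row counts bottom-up:
  S → 6
  R → 3
  π[a](R) → 3
  (S ⋈[b=a] π[a](R)) → 3
  R → 3
  ρ[d/a](R) → 3
  ((S ⋈[b=a] π[a](R)) ⋈[b=d] ρ[d/a](R)) → 3

|E| = 3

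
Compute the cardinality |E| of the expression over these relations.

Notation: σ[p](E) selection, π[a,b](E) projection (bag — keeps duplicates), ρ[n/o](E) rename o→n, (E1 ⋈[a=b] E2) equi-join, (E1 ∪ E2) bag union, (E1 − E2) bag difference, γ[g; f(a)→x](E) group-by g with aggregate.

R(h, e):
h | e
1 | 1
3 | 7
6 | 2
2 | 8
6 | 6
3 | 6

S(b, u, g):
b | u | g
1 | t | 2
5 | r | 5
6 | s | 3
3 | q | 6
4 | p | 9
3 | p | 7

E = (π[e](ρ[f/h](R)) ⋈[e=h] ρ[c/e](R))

Row counts bottom-up:
  R → 6
  ρ[f/h](R) → 6
  π[e](ρ[f/h](R)) → 6
  R → 6
  ρ[c/e](R) → 6
  (π[e](ρ[f/h](R)) ⋈[e=h] ρ[c/e](R)) → 6

|E| = 6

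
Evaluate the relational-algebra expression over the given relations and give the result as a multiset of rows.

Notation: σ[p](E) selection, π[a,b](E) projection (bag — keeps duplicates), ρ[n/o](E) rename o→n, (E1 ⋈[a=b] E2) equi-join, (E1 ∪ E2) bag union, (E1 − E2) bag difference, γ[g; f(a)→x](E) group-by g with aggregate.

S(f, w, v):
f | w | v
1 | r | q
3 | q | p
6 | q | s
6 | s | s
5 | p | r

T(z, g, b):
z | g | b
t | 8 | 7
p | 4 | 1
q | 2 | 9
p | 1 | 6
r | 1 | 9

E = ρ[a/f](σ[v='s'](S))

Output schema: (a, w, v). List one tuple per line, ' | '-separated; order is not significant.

Row counts bottom-up:
  S → 5
  σ[v='s'](S) → 2
  ρ[a/f](σ[v='s'](S)) → 2

== RESULT ==
a | w | v
6 | q | s
6 | s | s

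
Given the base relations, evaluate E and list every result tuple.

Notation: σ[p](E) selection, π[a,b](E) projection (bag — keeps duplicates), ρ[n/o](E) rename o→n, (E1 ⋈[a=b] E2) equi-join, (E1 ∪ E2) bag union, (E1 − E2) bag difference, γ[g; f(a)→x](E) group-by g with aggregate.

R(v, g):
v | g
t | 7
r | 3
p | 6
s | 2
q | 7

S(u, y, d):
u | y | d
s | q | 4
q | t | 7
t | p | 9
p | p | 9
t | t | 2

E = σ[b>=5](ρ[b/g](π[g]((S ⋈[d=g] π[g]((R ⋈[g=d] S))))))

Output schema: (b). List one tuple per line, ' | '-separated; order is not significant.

Row counts bottom-up:
  S → 5
  R → 5
  S → 5
  (R ⋈[g=d] S) → 3
  π[g]((R ⋈[g=d] S)) → 3
  (S ⋈[d=g] π[g]((R ⋈[g=d] S))) → 3
  π[g]((S ⋈[d=g] π[g]((R ⋈[g=d] S)))) → 3
  ρ[b/g](π[g]((S ⋈[d=g] π[g]((R ⋈[g=d] S))))) → 3
  σ[b>=5](ρ[b/g](π[g]((S ⋈[d=g] π[g]((R ⋈[g=d] S)))))) → 2

== RESULT ==
b
7
7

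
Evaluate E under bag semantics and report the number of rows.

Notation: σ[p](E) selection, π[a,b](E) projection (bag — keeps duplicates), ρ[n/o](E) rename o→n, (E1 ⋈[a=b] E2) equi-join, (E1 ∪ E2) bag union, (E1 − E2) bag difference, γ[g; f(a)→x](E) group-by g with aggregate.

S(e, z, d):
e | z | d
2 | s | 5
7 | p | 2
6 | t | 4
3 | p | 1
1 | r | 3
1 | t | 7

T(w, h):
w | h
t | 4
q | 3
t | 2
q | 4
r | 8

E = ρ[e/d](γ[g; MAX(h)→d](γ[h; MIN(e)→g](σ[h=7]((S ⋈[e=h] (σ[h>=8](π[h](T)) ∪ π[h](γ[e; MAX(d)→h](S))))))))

Per-node cardinality:
  S → 6
  T → 5
  π[h](T) → 5
  σ[h>=8](π[h](T)) → 1
  S → 6
  γ[e; MAX(d)→h](S) → 5
  π[h](γ[e; MAX(d)→h](S)) → 5
  (σ[h>=8](π[h](T)) ∪ π[h](γ[e; MAX(d)→h](S))) → 6
  (S ⋈[e=h] (σ[h>=8](π[h](T)) ∪ π[h](γ[e; MAX(d)→h](S)))) → 4
  σ[h=7]((S ⋈[e=h] (σ[h>=8](π[h](T)) ∪ π[h](γ[e; MAX(d)→h](S))))) → 1
  γ[h; MIN(e)→g](σ[h=7]((S ⋈[e=h] (σ[h>=8](π[h](T)) ∪ π[h](γ[e; MAX(d)→h](S)))))) → 1
  γ[g; MAX(h)→d](γ[h; MIN(e)→g](σ[h=7]((S ⋈[e=h] (σ[h>=8](π[h](T)) ∪ π[h](γ[e; MAX(d)→h](S))))))) → 1
  ρ[e/d](γ[g; MAX(h)→d](γ[h; MIN(e)→g](σ[h=7]((S ⋈[e=h] (σ[h>=8](π[h](T)) ∪ π[h](γ[e; MAX(d)→h](S)))))))) → 1

|E| = 1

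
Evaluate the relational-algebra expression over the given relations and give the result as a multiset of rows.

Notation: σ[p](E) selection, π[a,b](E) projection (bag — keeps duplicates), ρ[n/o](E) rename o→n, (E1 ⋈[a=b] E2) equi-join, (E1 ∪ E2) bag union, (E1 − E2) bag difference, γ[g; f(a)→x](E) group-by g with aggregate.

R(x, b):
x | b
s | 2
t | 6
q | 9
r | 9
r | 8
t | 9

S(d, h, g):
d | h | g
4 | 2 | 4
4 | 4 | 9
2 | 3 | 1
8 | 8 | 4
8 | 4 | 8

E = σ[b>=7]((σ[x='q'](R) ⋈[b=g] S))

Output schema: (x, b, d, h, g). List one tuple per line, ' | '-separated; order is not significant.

Stepwise |·|:
  R → 6
  σ[x='q'](R) → 1
  S → 5
  (σ[x='q'](R) ⋈[b=g] S) → 1
  σ[b>=7]((σ[x='q'](R) ⋈[b=g] S)) → 1

== RESULT ==
x | b | d | h | g
q | 9 | 4 | 4 | 9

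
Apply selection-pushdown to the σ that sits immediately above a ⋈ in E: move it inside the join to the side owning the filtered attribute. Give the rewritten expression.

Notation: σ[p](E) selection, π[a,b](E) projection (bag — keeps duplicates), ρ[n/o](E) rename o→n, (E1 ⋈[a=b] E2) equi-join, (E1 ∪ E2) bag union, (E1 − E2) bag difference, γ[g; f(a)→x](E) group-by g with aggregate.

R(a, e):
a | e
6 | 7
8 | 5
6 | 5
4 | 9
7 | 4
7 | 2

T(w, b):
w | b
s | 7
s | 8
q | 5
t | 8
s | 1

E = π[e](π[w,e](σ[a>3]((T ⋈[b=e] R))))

σ filters on a, owned by the right side.
E' = π[e](π[w,e]((T ⋈[b=e] σ[a>3](R))))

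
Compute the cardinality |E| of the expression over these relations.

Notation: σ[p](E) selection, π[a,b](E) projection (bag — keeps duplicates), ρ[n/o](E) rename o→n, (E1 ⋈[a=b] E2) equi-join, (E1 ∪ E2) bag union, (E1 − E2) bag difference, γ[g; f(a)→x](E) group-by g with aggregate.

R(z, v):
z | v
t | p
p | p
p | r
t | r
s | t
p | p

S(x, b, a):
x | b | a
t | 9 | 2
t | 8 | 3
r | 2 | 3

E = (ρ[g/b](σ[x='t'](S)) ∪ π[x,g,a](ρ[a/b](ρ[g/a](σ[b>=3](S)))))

Subexpression sizes:
  S → 3
  σ[x='t'](S) → 2
  ρ[g/b](σ[x='t'](S)) → 2
  S → 3
  σ[b>=3](S) → 2
  ρ[g/a](σ[b>=3](S)) → 2
  ρ[a/b](ρ[g/a](σ[b>=3](S))) → 2
  π[x,g,a](ρ[a/b](ρ[g/a](σ[b>=3](S)))) → 2
  (ρ[g/b](σ[x='t'](S)) ∪ π[x,g,a](ρ[a/b](ρ[g/a](σ[b>=3](S))))) → 4

|E| = 4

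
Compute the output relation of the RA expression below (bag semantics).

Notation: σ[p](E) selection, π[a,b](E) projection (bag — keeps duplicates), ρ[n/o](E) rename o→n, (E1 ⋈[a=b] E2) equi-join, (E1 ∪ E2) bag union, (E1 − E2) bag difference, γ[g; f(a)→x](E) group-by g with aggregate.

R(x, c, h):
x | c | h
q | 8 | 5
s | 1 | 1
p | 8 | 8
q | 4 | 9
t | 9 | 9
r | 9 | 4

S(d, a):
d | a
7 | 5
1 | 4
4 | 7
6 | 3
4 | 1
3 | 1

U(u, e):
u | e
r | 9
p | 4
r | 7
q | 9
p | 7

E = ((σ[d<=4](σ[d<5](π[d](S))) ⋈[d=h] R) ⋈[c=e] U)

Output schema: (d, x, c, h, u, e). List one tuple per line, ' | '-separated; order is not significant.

Stepwise |·|:
  S → 6
  π[d](S) → 6
  σ[d<5](π[d](S)) → 4
  σ[d<=4](σ[d<5](π[d](S))) → 4
  R → 6
  (σ[d<=4](σ[d<5](π[d](S))) ⋈[d=h] R) → 3
  U → 5
  ((σ[d<=4](σ[d<5](π[d](S))) ⋈[d=h] R) ⋈[c=e] U) → 4

== RESULT ==
d | x | c | h | u | e
4 | r | 9 | 4 | q | 9
4 | r | 9 | 4 | q | 9
4 | r | 9 | 4 | r | 9
4 | r | 9 | 4 | r | 9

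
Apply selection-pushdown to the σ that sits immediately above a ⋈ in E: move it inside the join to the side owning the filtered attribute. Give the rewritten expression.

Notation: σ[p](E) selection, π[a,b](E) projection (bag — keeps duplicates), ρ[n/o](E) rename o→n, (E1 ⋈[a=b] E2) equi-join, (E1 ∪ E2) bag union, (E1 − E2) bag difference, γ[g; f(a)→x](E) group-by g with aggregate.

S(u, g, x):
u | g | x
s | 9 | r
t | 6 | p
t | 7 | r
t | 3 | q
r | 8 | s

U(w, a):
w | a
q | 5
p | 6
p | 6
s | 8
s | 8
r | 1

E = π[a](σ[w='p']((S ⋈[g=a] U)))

σ filters on w, owned by the right side.
E' = π[a]((S ⋈[g=a] σ[w='p'](U)))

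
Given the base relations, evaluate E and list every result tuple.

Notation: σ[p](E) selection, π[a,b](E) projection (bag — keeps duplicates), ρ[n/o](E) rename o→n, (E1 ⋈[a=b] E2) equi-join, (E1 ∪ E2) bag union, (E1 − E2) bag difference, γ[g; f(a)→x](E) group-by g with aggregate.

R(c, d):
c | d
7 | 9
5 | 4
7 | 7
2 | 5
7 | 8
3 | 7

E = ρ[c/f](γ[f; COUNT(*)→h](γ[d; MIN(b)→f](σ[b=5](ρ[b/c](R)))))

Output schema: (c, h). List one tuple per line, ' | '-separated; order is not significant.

Stepwise |·|:
  R → 6
  ρ[b/c](R) → 6
  σ[b=5](ρ[b/c](R)) → 1
  γ[d; MIN(b)→f](σ[b=5](ρ[b/c](R))) → 1
  γ[f; COUNT(*)→h](γ[d; MIN(b)→f](σ[b=5](ρ[b/c](R)))) → 1
  ρ[c/f](γ[f; COUNT(*)→h](γ[d; MIN(b)→f](σ[b=5](ρ[b/c](R))))) → 1

== RESULT ==
c | h
5 | 1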